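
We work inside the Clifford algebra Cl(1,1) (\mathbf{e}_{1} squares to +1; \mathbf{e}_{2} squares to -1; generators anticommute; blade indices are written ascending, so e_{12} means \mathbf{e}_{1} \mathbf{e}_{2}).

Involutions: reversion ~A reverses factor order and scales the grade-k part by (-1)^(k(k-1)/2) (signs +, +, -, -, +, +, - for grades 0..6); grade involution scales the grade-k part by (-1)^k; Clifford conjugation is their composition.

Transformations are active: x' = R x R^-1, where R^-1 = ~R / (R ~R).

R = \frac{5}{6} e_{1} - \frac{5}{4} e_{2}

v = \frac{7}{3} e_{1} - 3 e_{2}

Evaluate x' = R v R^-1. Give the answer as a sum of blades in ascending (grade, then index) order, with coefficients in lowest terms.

~R = \frac{5}{6} e_{1} - \frac{5}{4} e_{2}, and R ~R = -\frac{125}{144}, so R^-1 = ~R / (-\frac{125}{144}).
R v = -\frac{65}{36} + \frac{5}{12} e_{12}
Answer: \frac{17}{15} e_{1} - \frac{11}{5} e_{2}


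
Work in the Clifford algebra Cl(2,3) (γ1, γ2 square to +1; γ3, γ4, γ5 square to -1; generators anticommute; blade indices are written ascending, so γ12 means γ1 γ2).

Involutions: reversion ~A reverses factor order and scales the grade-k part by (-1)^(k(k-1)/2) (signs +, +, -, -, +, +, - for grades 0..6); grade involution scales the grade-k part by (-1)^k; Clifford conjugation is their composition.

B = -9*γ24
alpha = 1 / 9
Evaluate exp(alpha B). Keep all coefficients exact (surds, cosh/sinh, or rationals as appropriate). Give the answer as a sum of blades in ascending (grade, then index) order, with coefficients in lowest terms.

B^2 = (-9)^2*(γ24)^2 = 81*(+1) = 81 (a basis 2-blade squares to minus the product of its generators' squares).
B^2 = 81 — B^2 > 0, so the exponential closes hyperbolically: l = 9, alpha*l = 1, so exp(alpha B) = cosh(1) + (sinh(1)/9)*B = cosh(1) + (sinh(1)/9)*B.
Answer: cosh(1) - sinh(1)*γ24


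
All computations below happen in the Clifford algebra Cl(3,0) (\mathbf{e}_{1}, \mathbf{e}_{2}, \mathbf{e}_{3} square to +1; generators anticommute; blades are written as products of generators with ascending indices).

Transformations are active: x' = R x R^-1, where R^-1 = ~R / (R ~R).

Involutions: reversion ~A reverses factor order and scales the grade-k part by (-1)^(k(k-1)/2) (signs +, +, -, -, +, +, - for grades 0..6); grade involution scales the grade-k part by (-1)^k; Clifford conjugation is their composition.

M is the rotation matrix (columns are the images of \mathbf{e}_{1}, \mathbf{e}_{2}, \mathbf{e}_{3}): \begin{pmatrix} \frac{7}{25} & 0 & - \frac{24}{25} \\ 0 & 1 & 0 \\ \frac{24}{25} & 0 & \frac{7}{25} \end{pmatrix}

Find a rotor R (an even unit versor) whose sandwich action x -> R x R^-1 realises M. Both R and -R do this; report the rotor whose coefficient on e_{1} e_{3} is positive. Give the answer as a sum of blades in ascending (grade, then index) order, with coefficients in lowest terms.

Method: write R = a + b12*e_{1} e_{2} + b13*e_{1} e_{3} + b23*e_{2} e_{3} with a^2 + b12^2 + b13^2 + b23^2 = 1 (so R^-1 = ~R). Expanding the columns R e_j ~R gives tr M = 4a^2 - 1 and, from the antisymmetric part, M21 - M12 = -4a*b12, M13 - M31 = 4a*b13, M32 - M23 = -4a*b23.
Here tr M = \frac{39}{25}, so a^2 = (1 + tr M)/4 = \frac{16}{25} and a = ±\frac{4}{5}. Taking a = \frac{4}{5}: M21 - M12 = 0, M13 - M31 = -\frac{48}{25}, M32 - M23 = 0, giving b12 = 0, b13 = -\frac{3}{5}, b23 = 0, i.e. R = \frac{4}{5} - \frac{3}{5} e_{1} e_{3}.
Its e_{1} e_{3} coefficient is negative, so report the other preimage -R.
Answer: -\frac{4}{5} + \frac{3}{5} e_{1} e_{3}. Note: both R and -R realise this M (trace \frac{39}{25}); the covering map identifies them, and the e_{1} e_{3}-coefficient sign is the tie-breaker.


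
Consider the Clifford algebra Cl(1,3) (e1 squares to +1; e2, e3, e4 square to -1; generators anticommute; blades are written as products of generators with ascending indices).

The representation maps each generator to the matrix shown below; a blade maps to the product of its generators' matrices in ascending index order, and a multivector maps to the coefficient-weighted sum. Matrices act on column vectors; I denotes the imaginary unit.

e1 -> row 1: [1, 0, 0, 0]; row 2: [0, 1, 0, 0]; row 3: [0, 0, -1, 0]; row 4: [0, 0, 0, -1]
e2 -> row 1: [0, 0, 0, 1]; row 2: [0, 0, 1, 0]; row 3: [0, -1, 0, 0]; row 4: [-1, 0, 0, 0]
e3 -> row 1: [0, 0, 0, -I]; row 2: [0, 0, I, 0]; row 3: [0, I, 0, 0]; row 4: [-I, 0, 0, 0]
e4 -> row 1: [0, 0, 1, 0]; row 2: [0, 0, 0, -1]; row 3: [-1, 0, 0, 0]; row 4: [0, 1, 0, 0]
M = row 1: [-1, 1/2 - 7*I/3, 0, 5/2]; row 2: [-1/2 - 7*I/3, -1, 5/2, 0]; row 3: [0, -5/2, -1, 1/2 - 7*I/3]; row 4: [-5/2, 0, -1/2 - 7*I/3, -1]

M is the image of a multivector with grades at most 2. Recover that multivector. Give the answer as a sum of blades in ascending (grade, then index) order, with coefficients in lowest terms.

Method: the blade images are trace-orthogonal — tr(rho(e_A) rho(e_B)^-1) = 4 if A = B and 0 otherwise — and rho(e_A)^-1 = (e_A)^2 * rho(e_A) with (e_A)^2 = +1 or -1, so the coefficient of e_A in the preimage is (e_A)^2 * tr(M rho(e_A))/4.
Nonzero projections over blades of grade <= 2: 1: (1)^2 = +1, tr(M 1) = -4, coefficient -1; e2: (e2)^2 = -1, tr(M rho(e2)) = -10, coefficient 5/2; e2 e4: (e2 e4)^2 = -1, tr(M rho(e2 e4)) = -2, coefficient 1/2; e3 e4: (e3 e4)^2 = -1, tr(M rho(e3 e4)) = -28/3, coefficient 7/3. Every other blade of grade <= 2 projects to 0.
Answer: -1 + 5/2*e2 + 1/2*e2 e4 + 7/3*e3 e4


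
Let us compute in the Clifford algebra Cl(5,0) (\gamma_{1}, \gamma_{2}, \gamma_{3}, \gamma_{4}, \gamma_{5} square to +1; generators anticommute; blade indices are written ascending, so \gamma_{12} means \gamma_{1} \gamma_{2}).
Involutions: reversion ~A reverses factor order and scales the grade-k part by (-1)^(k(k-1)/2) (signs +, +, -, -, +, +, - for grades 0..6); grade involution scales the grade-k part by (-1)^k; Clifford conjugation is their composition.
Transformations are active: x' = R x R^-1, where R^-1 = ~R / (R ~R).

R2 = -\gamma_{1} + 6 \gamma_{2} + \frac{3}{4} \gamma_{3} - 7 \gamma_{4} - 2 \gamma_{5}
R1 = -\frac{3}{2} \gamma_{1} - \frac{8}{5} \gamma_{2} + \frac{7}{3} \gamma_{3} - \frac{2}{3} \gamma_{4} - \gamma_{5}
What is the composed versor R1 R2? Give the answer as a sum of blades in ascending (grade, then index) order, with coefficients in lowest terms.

Distribute over the terms of R1 (each basis-blade product reordered to ascending indices, repeated generators contracted through their squares):
(-\frac{3}{2} \gamma_{1}) R2 = \frac{3}{2} - 9 \gamma_{12} - \frac{9}{8} \gamma_{13} + \frac{21}{2} \gamma_{14} + 3 \gamma_{15}
(-\frac{8}{5} \gamma_{2}) R2 = -\frac{48}{5} - \frac{8}{5} \gamma_{12} - \frac{6}{5} \gamma_{23} + \frac{56}{5} \gamma_{24} + \frac{16}{5} \gamma_{25}
(\frac{7}{3} \gamma_{3}) R2 = \frac{7}{4} + \frac{7}{3} \gamma_{13} - 14 \gamma_{23} - \frac{49}{3} \gamma_{34} - \frac{14}{3} \gamma_{35}
(-\frac{2}{3} \gamma_{4}) R2 = \frac{14}{3} - \frac{2}{3} \gamma_{14} + 4 \gamma_{24} + \frac{1}{2} \gamma_{34} + \frac{4}{3} \gamma_{45}
(-\gamma_{5}) R2 = 2 - \gamma_{15} + 6 \gamma_{25} + \frac{3}{4} \gamma_{35} - 7 \gamma_{45}
Summing the partial products and collecting blades:
Answer: \frac{19}{60} - \frac{53}{5} \gamma_{12} + \frac{29}{24} \gamma_{13} + \frac{59}{6} \gamma_{14} + 2 \gamma_{15} - \frac{76}{5} \gamma_{23} + \frac{76}{5} \gamma_{24} + \frac{46}{5} \gamma_{25} - \frac{95}{6} \gamma_{34} - \frac{47}{12} \gamma_{35} - \frac{17}{3} \gamma_{45}


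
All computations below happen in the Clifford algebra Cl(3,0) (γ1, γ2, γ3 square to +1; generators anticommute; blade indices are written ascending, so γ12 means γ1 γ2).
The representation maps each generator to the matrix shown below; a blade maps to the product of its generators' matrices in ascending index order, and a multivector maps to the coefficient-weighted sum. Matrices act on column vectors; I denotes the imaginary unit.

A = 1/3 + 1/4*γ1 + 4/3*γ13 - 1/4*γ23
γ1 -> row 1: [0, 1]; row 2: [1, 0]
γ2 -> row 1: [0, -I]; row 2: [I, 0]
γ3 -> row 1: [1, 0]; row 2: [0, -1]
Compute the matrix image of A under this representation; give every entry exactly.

Bivector images (products of the table entries): rho(γ13) = rho(γ1)rho(γ3) = row 1: [0, -1]; row 2: [1, 0]; rho(γ23) = rho(γ2)rho(γ3) = row 1: [0, I]; row 2: [I, 0].
M = (1/3)*1 + (1/4)*rho(γ1) + (4/3)*rho(γ13) + (-1/4)*rho(γ23), summed entrywise (1 is the identity matrix):
Answer: row 1: [1/3, -13/12 - I/4]; row 2: [19/12 - I/4, 1/3]


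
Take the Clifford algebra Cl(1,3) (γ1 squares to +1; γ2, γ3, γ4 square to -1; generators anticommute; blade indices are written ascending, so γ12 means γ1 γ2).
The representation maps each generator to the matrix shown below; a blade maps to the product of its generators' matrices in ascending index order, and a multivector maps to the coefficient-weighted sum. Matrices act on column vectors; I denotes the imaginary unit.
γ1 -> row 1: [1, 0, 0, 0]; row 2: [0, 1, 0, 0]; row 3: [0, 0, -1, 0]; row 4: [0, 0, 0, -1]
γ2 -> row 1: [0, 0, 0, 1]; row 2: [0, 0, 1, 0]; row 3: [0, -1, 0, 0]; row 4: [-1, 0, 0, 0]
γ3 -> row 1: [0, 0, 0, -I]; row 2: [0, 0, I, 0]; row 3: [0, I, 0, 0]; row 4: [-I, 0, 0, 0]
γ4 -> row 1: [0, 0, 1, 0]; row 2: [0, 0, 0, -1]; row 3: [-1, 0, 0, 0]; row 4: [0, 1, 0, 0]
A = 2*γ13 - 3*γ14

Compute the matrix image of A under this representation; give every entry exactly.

Bivector images (products of the table entries): rho(γ13) = rho(γ1)rho(γ3) = row 1: [0, 0, 0, -I]; row 2: [0, 0, I, 0]; row 3: [0, -I, 0, 0]; row 4: [I, 0, 0, 0]; rho(γ14) = rho(γ1)rho(γ4) = row 1: [0, 0, 1, 0]; row 2: [0, 0, 0, -1]; row 3: [1, 0, 0, 0]; row 4: [0, -1, 0, 0].
M = (2)*rho(γ13) + (-3)*rho(γ14), summed entrywise:
Answer: row 1: [0, 0, -3, -2*I]; row 2: [0, 0, 2*I, 3]; row 3: [-3, -2*I, 0, 0]; row 4: [2*I, 3, 0, 0]


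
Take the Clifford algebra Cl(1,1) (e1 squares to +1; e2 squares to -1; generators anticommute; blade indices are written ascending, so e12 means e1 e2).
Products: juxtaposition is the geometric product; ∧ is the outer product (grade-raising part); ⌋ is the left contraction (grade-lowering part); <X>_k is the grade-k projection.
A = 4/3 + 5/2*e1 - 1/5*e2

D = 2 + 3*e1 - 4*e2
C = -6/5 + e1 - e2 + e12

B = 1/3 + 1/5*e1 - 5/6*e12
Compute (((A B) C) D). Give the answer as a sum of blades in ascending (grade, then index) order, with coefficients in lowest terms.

step 1: 17/18 + 19/15*e1 - 43/20*e2 - 241/225*e12
step 2: -2779/900 - 1139/300*e1 + 298/75*e2 + 14009/4500*e12
step 3: -301/180 - 19819/4500*e1 + 49313/4500*e2 + 21359/2250*e12
Answer: -301/180 - 19819/4500*e1 + 49313/4500*e2 + 21359/2250*e12


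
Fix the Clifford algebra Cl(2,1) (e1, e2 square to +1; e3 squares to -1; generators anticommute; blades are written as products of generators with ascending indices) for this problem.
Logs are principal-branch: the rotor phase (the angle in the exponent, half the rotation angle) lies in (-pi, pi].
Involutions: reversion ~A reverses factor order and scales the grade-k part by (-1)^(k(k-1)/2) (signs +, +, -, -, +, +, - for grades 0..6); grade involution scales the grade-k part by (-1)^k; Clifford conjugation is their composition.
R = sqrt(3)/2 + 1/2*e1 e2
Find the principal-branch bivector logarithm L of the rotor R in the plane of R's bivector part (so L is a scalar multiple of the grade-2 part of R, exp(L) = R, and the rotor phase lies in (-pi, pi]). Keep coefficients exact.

The scalar part of R is sqrt(3)/2, and that scalar determines the rotor phase on the principal branch; recovering the unit plane as bivector-part over sine of the phase gives L = phase * plane.
Concretely: cos(phase) = sqrt(3)/2 gives phase = ±pi/6, and since phase/sin(phase) is even the sign is immaterial: L = (phase/sin(phase)) * <R>_2 = (pi/3) * <R>_2.
Answer: pi/6*e1 e2


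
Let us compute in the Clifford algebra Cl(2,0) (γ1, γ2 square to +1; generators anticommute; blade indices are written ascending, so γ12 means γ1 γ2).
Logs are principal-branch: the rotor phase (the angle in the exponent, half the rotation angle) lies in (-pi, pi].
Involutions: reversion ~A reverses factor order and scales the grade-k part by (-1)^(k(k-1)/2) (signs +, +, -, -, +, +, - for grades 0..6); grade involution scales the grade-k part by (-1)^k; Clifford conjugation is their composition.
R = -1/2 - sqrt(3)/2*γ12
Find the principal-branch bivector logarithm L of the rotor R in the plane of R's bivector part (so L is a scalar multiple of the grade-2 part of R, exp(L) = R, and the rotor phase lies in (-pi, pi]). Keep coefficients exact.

The scalar part of R is -1/2, so the principal-branch rotor phase is pinned; divide the bivector part by its sine to get the unit plane — L is the phase times that plane.
Concretely: cos(phase) = -1/2 gives phase = ±2*pi/3, and since phase/sin(phase) is even the sign is immaterial: L = (phase/sin(phase)) * <R>_2 = (4*sqrt(3)*pi/9) * <R>_2.
Answer: -2*pi/3*γ12


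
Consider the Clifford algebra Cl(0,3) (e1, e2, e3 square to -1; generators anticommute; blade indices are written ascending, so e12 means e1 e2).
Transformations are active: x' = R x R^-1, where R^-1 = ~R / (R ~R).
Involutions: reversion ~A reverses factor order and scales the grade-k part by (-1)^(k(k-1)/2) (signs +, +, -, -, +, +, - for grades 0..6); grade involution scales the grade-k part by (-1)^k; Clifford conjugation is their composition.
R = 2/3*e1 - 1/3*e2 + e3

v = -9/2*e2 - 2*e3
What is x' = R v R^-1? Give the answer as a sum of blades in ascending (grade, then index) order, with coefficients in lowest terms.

~R = 2/3*e1 - 1/3*e2 + e3, and R ~R = -14/9, so R^-1 = ~R / (-14/9).
R v = 1/2 - 3*e12 - 4/3*e13 + 31/6*e23
Answer: -3/7*e1 + 33/7*e2 + 19/14*e3


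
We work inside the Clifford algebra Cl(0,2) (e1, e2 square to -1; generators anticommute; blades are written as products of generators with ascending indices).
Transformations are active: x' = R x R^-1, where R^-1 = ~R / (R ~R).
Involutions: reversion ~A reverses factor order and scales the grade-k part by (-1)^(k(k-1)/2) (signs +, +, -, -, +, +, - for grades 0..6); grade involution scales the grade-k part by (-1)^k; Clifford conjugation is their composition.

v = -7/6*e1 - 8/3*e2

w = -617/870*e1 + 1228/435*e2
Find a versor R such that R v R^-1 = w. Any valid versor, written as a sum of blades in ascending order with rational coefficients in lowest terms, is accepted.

The midline construction: v and w both square to -305/36, so reflecting in their sum -272/145*e1 + 68/435*e2 exchanges them.
Answer: -272/145*e1 + 68/435*e2


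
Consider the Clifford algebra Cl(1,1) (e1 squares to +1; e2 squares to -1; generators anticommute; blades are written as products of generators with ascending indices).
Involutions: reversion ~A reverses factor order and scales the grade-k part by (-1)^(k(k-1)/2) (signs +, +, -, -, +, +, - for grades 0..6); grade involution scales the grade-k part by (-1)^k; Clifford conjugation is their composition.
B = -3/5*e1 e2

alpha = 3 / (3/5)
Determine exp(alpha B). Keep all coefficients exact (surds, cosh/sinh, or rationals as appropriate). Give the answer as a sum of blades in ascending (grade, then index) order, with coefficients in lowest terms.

B^2 = (-3/5)^2*(e1 e2)^2 = 9/25*(+1) = 9/25 (a basis 2-blade squares to minus the product of its generators' squares).
B^2 = 9/25 — hyperbolic case — the even/odd split gives cosh and sinh: l = 3/5, alpha*l = 3, so exp(alpha B) = cosh(3) + (sinh(3)/(3/5))*B = cosh(3) + (5*sinh(3)/3)*B.
Answer: cosh(3) - sinh(3)*e1 e2


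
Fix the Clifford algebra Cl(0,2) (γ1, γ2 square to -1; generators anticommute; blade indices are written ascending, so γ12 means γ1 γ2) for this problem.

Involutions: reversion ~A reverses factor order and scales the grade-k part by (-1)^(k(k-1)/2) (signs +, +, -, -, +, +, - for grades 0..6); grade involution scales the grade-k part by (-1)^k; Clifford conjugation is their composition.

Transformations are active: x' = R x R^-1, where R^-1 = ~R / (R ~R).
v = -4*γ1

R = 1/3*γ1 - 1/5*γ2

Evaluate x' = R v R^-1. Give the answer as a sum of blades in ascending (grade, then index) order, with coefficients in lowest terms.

~R = 1/3*γ1 - 1/5*γ2, and R ~R = -34/225, so R^-1 = ~R / (-34/225).
R v = 4/3 - 4/5*γ12
Answer: -32/17*γ1 + 60/17*γ2


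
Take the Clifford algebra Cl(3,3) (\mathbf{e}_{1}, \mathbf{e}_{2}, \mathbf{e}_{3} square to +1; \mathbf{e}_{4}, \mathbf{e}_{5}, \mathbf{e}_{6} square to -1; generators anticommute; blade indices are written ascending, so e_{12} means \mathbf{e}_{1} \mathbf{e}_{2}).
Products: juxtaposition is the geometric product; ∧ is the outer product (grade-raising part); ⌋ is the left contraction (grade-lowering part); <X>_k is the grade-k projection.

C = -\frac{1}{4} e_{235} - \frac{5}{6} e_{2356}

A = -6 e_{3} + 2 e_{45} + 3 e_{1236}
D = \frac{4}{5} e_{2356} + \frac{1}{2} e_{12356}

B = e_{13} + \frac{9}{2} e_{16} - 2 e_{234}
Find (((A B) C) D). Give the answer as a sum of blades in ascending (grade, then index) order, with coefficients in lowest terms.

step 1: 6 e_{1} + \frac{27}{2} e_{23} - 12 e_{24} + 3 e_{26} + 27 e_{136} - 6 e_{146} - 4 e_{235} + 2 e_{1345} + 9 e_{1456}
step 2: 1 + \frac{27}{8} e_{5} + \frac{10}{3} e_{6} - \frac{5}{2} e_{35} + \frac{45}{4} e_{56} - \frac{1}{2} e_{124} + \frac{45}{2} e_{125} + 3 e_{345} + \frac{3}{4} e_{356} + \frac{15}{2} e_{1234} - \frac{3}{2} e_{1235} - \frac{5}{3} e_{1246} - \frac{27}{4} e_{1256} + 10 e_{3456} + 5 e_{12345} - \frac{9}{4} e_{12346} - 5 e_{12356} - \frac{3}{2} e_{123456}
step 3: -\frac{5}{2} - 4 e_{1} + \frac{3}{5} e_{2} - \frac{27}{8} e_{3} + \frac{3}{4} e_{4} + \frac{3}{4} e_{6} - \frac{3}{8} e_{12} + \frac{27}{5} e_{13} - \frac{6}{5} e_{14} - \frac{6}{5} e_{16} - 9 e_{23} + 8 e_{24} - 2 e_{26} - \frac{45}{4} e_{36} + \frac{9}{8} e_{45} + \frac{5}{2} e_{46} - \frac{45}{8} e_{123} + 5 e_{124} - \frac{5}{4} e_{126} - 18 e_{136} + \frac{9}{5} e_{145} + 4 e_{146} + \frac{8}{3} e_{235} - \frac{27}{10} e_{236} + \frac{12}{5} e_{246} + \frac{5}{6} e_{345} + \frac{15}{4} e_{456} - \frac{5}{3} e_{1235} + \frac{27}{16} e_{1236} - \frac{3}{2} e_{1246} - \frac{4}{3} e_{1345} - 6 e_{1456} + \frac{4}{5} e_{2356} - \frac{1}{4} e_{3456} + \frac{1}{2} e_{12356} - \frac{2}{5} e_{13456}
Answer: -\frac{5}{2} - 4 e_{1} + \frac{3}{5} e_{2} - \frac{27}{8} e_{3} + \frac{3}{4} e_{4} + \frac{3}{4} e_{6} - \frac{3}{8} e_{12} + \frac{27}{5} e_{13} - \frac{6}{5} e_{14} - \frac{6}{5} e_{16} - 9 e_{23} + 8 e_{24} - 2 e_{26} - \frac{45}{4} e_{36} + \frac{9}{8} e_{45} + \frac{5}{2} e_{46} - \frac{45}{8} e_{123} + 5 e_{124} - \frac{5}{4} e_{126} - 18 e_{136} + \frac{9}{5} e_{145} + 4 e_{146} + \frac{8}{3} e_{235} - \frac{27}{10} e_{236} + \frac{12}{5} e_{246} + \frac{5}{6} e_{345} + \frac{15}{4} e_{456} - \frac{5}{3} e_{1235} + \frac{27}{16} e_{1236} - \frac{3}{2} e_{1246} - \frac{4}{3} e_{1345} - 6 e_{1456} + \frac{4}{5} e_{2356} - \frac{1}{4} e_{3456} + \frac{1}{2} e_{12356} - \frac{2}{5} e_{13456}


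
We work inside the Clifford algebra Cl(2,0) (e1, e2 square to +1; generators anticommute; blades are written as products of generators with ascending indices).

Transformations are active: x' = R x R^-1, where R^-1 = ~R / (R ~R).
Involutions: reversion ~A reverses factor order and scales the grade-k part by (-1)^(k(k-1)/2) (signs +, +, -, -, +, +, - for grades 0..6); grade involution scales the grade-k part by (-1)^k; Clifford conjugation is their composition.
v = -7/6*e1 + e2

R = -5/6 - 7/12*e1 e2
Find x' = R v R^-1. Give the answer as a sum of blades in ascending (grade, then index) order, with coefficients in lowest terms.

~R = -5/6 + 7/12*e1 e2, and R ~R = 149/144, so R^-1 = ~R / (149/144).
R v = 7/18*e1 - 109/72*e2
Answer: 161/298*e1 + 643/447*e2


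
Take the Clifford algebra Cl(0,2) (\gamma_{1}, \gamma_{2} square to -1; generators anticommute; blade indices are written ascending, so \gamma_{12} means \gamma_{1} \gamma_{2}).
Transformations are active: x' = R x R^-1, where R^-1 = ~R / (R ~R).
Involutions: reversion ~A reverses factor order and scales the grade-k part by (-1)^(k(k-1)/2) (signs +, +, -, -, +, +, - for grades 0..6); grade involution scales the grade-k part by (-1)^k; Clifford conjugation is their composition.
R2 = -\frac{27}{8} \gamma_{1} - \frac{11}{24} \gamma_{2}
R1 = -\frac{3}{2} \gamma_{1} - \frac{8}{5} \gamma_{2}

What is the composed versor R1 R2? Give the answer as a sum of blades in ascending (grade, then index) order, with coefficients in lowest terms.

Distribute over the terms of R1 (each basis-blade product reordered to ascending indices, repeated generators contracted through their squares):
(-\frac{3}{2} \gamma_{1}) R2 = -\frac{81}{16} + \frac{11}{16} \gamma_{12}
(-\frac{8}{5} \gamma_{2}) R2 = -\frac{11}{15} - \frac{27}{5} \gamma_{12}
Summing the partial products and collecting blades:
Answer: -\frac{1391}{240} - \frac{377}{80} \gamma_{12}


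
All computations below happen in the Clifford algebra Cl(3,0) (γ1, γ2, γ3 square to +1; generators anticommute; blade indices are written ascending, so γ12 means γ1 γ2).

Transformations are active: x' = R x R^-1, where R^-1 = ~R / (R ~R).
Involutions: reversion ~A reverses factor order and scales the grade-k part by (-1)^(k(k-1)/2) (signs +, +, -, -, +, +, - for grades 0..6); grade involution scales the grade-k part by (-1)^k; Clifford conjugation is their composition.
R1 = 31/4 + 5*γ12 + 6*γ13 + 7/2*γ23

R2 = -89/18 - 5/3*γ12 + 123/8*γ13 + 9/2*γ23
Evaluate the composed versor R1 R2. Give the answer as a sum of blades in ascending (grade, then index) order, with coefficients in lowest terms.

Distribute over the terms of R1 (each basis-blade product reordered to ascending indices, repeated generators contracted through their squares):
(31/4) R2 = -2759/72 - 155/12*γ12 + 3813/32*γ13 + 279/8*γ23
(5*γ12) R2 = 25/3 - 445/18*γ12 + 45/2*γ13 - 615/8*γ23
(6*γ13) R2 = -369/4 - 27*γ12 - 89/3*γ13 - 10*γ23
(7/2*γ23) R2 = -63/4 + 861/16*γ12 + 35/6*γ13 - 623/36*γ23
Summing the partial products and collecting blades:
Answer: -9935/72 - 1559/144*γ12 + 11311/96*γ13 - 2495/36*γ23


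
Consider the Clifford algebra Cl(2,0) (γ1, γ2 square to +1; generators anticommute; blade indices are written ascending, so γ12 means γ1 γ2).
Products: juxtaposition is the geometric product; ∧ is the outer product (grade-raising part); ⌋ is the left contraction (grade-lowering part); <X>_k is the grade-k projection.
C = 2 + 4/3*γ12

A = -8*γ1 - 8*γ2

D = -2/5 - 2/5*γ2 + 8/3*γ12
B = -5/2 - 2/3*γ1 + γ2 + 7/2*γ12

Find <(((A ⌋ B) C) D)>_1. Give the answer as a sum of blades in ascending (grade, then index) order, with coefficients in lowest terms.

step 1: -8/3 + 28*γ1 - 28*γ2
step 2: -16/3 + 280/3*γ1 - 56/3*γ2 - 32/9*γ12
step 3: 2576/135 + 208/15*γ1 + 11632/45*γ2 - 752/15*γ12
step 4: 208/15*γ1 + 11632/45*γ2
Answer: 208/15*γ1 + 11632/45*γ2


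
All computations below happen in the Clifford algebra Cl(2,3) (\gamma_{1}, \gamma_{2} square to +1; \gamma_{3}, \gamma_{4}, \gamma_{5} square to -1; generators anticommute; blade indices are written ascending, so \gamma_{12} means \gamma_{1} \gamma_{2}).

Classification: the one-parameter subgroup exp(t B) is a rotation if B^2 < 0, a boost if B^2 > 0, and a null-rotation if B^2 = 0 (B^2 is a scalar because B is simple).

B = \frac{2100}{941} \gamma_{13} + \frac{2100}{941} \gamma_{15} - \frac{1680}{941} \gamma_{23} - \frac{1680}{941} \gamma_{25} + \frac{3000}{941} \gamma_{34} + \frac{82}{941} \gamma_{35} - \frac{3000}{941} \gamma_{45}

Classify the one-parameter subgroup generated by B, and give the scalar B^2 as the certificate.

B^2 term by term: the squares give (\frac{2100}{941})^2*(\gamma_{13})^2 + (\frac{2100}{941})^2*(\gamma_{15})^2 + (-\frac{1680}{941})^2*(\gamma_{23})^2 + (-\frac{1680}{941})^2*(\gamma_{25})^2 + (\frac{3000}{941})^2*(\gamma_{34})^2 + (\frac{82}{941})^2*(\gamma_{35})^2 + (-\frac{3000}{941})^2*(\gamma_{45})^2 = \frac{4410000}{885481}*(+1) + \frac{4410000}{885481}*(+1) + \frac{2822400}{885481}*(+1) + \frac{2822400}{885481}*(+1) + \frac{9000000}{885481}*(-1) + \frac{6724}{885481}*(-1) + \frac{9000000}{885481}*(-1) = -4 (each basis 2-blade squares to minus the product of its generators' squares); cross terms between blades sharing an index anticommute and cancel; the commuting (index-disjoint) pairs give grade-4 terms 2*c*c'*(blade product), which cancel blade by blade — \gamma_{1235}: \frac{7056000}{885481} - \frac{7056000}{885481} = 0; \gamma_{1345}: -\frac{12600000}{885481} + \frac{12600000}{885481} = 0; \gamma_{2345}: \frac{10080000}{885481} - \frac{10080000}{885481} = 0 — confirming B is simple. So B^2 = -4.
Answer: rotation, certificate B^2 = -4. Key observation: B^2 = -4 is a conjugation invariant, so its sign decides the class regardless of the surface form of B.


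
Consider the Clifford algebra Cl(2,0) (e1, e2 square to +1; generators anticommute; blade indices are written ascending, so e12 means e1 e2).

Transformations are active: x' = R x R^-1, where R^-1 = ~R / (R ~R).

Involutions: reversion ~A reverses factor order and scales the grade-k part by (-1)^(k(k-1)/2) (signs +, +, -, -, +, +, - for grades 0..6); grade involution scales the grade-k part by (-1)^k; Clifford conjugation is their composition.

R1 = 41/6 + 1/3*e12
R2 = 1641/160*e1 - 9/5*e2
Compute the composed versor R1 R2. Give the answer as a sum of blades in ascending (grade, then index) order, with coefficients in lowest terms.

Distribute over the terms of R1 (each basis-blade product reordered to ascending indices, repeated generators contracted through their squares):
(41/6) R2 = 22427/320*e1 - 123/10*e2
(1/3*e12) R2 = -3/5*e1 - 547/160*e2
Summing the partial products and collecting blades:
Answer: 4447/64*e1 - 503/32*e2


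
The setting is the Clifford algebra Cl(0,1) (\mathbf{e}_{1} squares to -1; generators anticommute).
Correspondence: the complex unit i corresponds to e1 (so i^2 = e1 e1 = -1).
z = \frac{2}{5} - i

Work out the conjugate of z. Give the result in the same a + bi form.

In blades: z = \frac{2}{5} - e_{1}.
Conjugation here is Clifford conjugation: the scalar is fixed and the grade-1 and grade-2 blades all flip sign, giving \frac{2}{5} + e_{1}; translating back:
Answer: \frac{2}{5} + i


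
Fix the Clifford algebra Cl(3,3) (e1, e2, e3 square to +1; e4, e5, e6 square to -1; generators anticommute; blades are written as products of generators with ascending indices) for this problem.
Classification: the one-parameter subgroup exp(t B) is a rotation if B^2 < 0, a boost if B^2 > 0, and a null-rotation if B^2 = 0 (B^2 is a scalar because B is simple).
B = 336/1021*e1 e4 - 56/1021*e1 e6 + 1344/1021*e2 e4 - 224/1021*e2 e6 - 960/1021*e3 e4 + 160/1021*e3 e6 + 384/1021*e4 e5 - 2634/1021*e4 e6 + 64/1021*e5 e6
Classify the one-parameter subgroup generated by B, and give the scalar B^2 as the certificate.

B^2 term by term: the squares give (336/1021)^2*(e1 e4)^2 + (-56/1021)^2*(e1 e6)^2 + (1344/1021)^2*(e2 e4)^2 + (-224/1021)^2*(e2 e6)^2 + (-960/1021)^2*(e3 e4)^2 + (160/1021)^2*(e3 e6)^2 + (384/1021)^2*(e4 e5)^2 + (-2634/1021)^2*(e4 e6)^2 + (64/1021)^2*(e5 e6)^2 = 112896/1042441*(+1) + 3136/1042441*(+1) + 1806336/1042441*(+1) + 50176/1042441*(+1) + 921600/1042441*(+1) + 25600/1042441*(+1) + 147456/1042441*(-1) + 6937956/1042441*(-1) + 4096/1042441*(-1) = -4 (each basis 2-blade squares to minus the product of its generators' squares); cross terms between blades sharing an index anticommute and cancel; the commuting (index-disjoint) pairs give grade-4 terms 2*c*c'*(blade product), which cancel blade by blade — e1 e2 e4 e6: 150528/1042441 - 150528/1042441 = 0; e1 e3 e4 e6: -107520/1042441 + 107520/1042441 = 0; e1 e4 e5 e6: 43008/1042441 - 43008/1042441 = 0; e2 e3 e4 e6: -430080/1042441 + 430080/1042441 = 0; e2 e4 e5 e6: 172032/1042441 - 172032/1042441 = 0; e3 e4 e5 e6: -122880/1042441 + 122880/1042441 = 0 — confirming B is simple. So B^2 = -4.
Answer: rotation, certificate B^2 = -4. The scalar -4 is the complete invariant here: its sign names the subgroup type.


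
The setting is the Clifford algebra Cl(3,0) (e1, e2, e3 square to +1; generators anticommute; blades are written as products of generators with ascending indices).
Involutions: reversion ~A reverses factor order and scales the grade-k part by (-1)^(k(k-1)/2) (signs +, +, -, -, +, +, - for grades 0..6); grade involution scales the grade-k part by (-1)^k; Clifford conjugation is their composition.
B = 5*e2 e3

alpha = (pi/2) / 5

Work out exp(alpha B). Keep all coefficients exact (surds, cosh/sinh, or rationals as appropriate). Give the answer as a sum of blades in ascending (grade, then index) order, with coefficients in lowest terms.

B^2 = (5)^2*(e2 e3)^2 = 25*(-1) = -25 (a basis 2-blade squares to minus the product of its generators' squares).
B^2 = -25 — since the square is negative, the closed form is circular: l = 5, alpha*l = pi/2, so exp(alpha B) = cos(pi/2) + (sin(pi/2)/5)*B = 0 + (1/5)*B.
Answer: e2 e3


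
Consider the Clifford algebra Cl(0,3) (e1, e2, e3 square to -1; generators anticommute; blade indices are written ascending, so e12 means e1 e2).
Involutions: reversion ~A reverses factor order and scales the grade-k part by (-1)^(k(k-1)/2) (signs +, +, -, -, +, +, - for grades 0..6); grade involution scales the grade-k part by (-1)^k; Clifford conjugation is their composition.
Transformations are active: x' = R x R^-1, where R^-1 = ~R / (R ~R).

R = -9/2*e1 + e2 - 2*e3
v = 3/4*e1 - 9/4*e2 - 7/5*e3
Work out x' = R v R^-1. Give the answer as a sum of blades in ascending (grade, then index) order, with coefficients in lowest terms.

~R = -9/2*e1 + e2 - 2*e3, and R ~R = -101/4, so R^-1 = ~R / (-101/4).
R v = 113/40 + 75/8*e12 + 39/5*e13 - 59/10*e23
Answer: 519/2020*e1 + 4093/2020*e2 + 933/505*e3


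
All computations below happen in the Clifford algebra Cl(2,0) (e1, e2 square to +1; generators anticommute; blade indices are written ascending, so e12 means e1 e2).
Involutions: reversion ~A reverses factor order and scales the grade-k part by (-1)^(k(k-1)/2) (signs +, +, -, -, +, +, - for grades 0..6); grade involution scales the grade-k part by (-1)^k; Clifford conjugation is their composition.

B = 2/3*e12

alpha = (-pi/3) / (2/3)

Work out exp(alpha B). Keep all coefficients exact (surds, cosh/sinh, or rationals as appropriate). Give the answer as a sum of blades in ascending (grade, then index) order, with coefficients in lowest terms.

B^2 = (2/3)^2*(e12)^2 = 4/9*(-1) = -4/9 (a basis 2-blade squares to minus the product of its generators' squares).
B^2 = -4/9 — the series telescopes trigonometrically here: l = 2/3, alpha*l = -pi/3, so exp(alpha B) = cos(-pi/3) + (sin(-pi/3)/(2/3))*B = 1/2 + (-3*sqrt(3)/4)*B.
Answer: 1/2 - sqrt(3)/2*e12


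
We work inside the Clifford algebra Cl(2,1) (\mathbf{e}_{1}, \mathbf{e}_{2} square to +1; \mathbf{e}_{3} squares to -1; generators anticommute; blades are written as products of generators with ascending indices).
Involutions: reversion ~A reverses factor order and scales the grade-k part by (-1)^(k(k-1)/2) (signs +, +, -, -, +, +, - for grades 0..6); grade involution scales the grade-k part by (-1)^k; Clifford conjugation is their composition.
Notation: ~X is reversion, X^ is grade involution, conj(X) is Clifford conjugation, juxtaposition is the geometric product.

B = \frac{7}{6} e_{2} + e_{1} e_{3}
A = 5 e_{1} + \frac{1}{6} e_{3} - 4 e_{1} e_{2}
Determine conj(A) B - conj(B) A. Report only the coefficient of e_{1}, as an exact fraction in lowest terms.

first term: \frac{9}{2} e_{1} - 5 e_{3} - \frac{35}{6} e_{1} e_{2} - \frac{137}{36} e_{2} e_{3}
second term: -\frac{9}{2} e_{1} + 5 e_{3} + \frac{35}{6} e_{1} e_{2} + \frac{137}{36} e_{2} e_{3}
Answer: 9


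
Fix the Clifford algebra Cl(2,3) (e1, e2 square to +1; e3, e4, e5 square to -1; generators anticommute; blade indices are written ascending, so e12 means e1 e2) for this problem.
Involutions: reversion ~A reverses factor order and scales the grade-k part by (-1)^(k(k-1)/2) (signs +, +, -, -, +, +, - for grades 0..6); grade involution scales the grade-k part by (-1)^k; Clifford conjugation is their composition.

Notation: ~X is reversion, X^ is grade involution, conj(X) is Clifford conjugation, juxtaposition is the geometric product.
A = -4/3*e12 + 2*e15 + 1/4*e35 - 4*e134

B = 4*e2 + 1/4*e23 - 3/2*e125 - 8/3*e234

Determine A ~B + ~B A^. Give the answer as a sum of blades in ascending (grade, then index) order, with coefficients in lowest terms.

first term: -16/3*e1 - 3*e2 + 2*e5 + 32/3*e12 + 1/3*e13 - 1/16*e25 - 3/8*e123 + e124 - 8*e125 - 32/9*e134 + e235 - 2/3*e245 - 16*e1234 - 1/2*e1235 - 6*e2345 - 16/3*e12345
second term: 16/3*e1 - 3*e2 + 2*e5 + 32/3*e12 - 1/3*e13 + 1/16*e25 + 3/8*e123 + e124 - 8*e125 + 32/9*e134 + e235 + 2/3*e245 - 16*e1234 - 1/2*e1235 + 6*e2345 - 16/3*e12345
Answer: -6*e2 + 4*e5 + 64/3*e12 + 2*e124 - 16*e125 + 2*e235 - 32*e1234 - e1235 - 32/3*e12345


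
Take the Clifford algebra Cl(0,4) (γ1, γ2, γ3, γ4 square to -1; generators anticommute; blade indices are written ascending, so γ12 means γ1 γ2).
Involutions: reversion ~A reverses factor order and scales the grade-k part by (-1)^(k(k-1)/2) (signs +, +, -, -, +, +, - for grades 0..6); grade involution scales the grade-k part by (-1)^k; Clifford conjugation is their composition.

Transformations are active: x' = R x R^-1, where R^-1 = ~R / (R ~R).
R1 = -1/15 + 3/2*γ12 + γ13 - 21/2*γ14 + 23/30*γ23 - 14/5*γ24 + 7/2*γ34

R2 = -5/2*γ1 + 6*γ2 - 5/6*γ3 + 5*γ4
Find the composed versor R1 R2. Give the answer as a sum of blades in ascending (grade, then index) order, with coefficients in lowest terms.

Distribute over the terms of R2 (each basis-blade product reordered to ascending indices, repeated generators contracted through their squares):
R1 (-5/2*γ1) = 1/6*γ1 - 15/4*γ2 - 5/2*γ3 + 105/4*γ4 - 23/12*γ123 + 7*γ124 - 35/4*γ134
R1 (6*γ2) = -9*γ1 - 2/5*γ2 + 23/5*γ3 - 84/5*γ4 - 6*γ123 + 63*γ124 + 21*γ234
R1 (-5/6*γ3) = 5/6*γ1 + 23/36*γ2 + 1/18*γ3 - 35/12*γ4 - 5/4*γ123 - 35/4*γ134 - 7/3*γ234
R1 (5*γ4) = 105/2*γ1 + 14*γ2 - 35/2*γ3 - 1/3*γ4 + 15/2*γ124 + 5*γ134 + 23/6*γ234
Summing the partial products and collecting blades:
Answer: 89/2*γ1 + 472/45*γ2 - 1381/90*γ3 + 31/5*γ4 - 55/6*γ123 + 155/2*γ124 - 25/2*γ134 + 45/2*γ234


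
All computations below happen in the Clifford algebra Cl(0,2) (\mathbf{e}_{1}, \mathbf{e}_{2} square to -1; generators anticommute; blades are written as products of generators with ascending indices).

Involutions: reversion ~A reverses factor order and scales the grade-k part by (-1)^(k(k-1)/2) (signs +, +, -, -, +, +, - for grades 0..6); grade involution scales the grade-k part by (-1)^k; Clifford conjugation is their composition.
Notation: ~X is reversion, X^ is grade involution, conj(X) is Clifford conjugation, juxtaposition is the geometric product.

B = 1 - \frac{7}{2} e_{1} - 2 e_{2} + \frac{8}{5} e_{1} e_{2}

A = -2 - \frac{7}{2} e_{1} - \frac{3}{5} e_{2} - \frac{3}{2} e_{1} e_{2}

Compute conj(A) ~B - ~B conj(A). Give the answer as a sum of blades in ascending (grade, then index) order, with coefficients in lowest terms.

first term: \frac{277}{20} + \frac{627}{50} e_{1} + \frac{99}{20} e_{2} - \frac{1}{5} e_{1} e_{2}
second term: \frac{277}{20} + \frac{423}{50} e_{1} + \frac{17}{4} e_{2} + \frac{48}{5} e_{1} e_{2}
Answer: \frac{102}{25} e_{1} + \frac{7}{10} e_{2} - \frac{49}{5} e_{1} e_{2}


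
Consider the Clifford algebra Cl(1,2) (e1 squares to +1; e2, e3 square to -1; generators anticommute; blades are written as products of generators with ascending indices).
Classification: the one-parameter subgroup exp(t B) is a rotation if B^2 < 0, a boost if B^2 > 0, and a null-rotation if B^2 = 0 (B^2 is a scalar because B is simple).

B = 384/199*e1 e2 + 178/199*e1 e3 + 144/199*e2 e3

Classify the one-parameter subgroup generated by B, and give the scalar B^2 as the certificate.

B^2 term by term: the squares give (384/199)^2*(e1 e2)^2 + (178/199)^2*(e1 e3)^2 + (144/199)^2*(e2 e3)^2 = 147456/39601*(+1) + 31684/39601*(+1) + 20736/39601*(-1) = 4 (each basis 2-blade squares to minus the product of its generators' squares); cross terms between blades sharing an index anticommute and cancel. So B^2 = 4.
Answer: boost, certificate B^2 = 4. The invariant at work: B^2 = 4 is unchanged by conjugation, hence its sign classifies the subgroup whatever basis B is written in.


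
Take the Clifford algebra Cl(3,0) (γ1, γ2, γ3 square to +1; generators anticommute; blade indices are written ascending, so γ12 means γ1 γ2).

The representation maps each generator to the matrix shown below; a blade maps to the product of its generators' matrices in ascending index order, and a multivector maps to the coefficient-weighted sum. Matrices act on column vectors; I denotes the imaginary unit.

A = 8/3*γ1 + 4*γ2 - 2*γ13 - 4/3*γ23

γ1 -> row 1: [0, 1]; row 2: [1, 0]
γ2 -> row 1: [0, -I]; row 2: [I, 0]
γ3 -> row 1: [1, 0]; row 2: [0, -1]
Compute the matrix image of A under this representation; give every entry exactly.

Bivector images (products of the table entries): rho(γ13) = rho(γ1)rho(γ3) = row 1: [0, -1]; row 2: [1, 0]; rho(γ23) = rho(γ2)rho(γ3) = row 1: [0, I]; row 2: [I, 0].
M = (8/3)*rho(γ1) + (4)*rho(γ2) + (-2)*rho(γ13) + (-4/3)*rho(γ23), summed entrywise:
Answer: row 1: [0, 14/3 - 16*I/3]; row 2: [2/3 + 8*I/3, 0]


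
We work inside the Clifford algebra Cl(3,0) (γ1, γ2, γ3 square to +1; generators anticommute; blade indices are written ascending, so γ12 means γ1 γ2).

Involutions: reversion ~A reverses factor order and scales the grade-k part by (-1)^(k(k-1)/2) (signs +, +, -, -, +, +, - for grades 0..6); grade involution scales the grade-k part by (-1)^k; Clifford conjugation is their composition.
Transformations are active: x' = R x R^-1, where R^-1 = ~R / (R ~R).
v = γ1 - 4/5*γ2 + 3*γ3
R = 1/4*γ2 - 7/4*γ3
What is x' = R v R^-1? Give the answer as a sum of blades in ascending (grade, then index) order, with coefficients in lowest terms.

~R = 1/4*γ2 - 7/4*γ3, and R ~R = 25/8, so R^-1 = ~R / (25/8).
R v = -109/20 - 1/4*γ12 + 7/4*γ13 - 13/20*γ23
Answer: -γ1 - 9/125*γ2 + 388/125*γ3


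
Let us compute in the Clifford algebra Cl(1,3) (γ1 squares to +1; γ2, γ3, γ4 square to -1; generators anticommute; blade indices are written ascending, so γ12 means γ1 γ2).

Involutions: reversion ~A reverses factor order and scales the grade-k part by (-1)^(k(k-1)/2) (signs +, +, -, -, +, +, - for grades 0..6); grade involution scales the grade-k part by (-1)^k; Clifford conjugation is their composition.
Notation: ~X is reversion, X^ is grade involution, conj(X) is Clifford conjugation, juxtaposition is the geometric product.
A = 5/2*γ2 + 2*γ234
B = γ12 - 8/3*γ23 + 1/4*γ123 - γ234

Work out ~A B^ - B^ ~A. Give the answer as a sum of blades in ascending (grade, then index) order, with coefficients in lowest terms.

first term: -2 + 5/2*γ1 + 20/3*γ3 - 16/3*γ4 - 5/8*γ13 + 1/2*γ14 - 5/2*γ34 - 2*γ134
second term: -2 - 5/2*γ1 - 20/3*γ3 - 16/3*γ4 - 5/8*γ13 - 1/2*γ14 - 5/2*γ34 + 2*γ134
Answer: 5*γ1 + 40/3*γ3 + γ14 - 4*γ134


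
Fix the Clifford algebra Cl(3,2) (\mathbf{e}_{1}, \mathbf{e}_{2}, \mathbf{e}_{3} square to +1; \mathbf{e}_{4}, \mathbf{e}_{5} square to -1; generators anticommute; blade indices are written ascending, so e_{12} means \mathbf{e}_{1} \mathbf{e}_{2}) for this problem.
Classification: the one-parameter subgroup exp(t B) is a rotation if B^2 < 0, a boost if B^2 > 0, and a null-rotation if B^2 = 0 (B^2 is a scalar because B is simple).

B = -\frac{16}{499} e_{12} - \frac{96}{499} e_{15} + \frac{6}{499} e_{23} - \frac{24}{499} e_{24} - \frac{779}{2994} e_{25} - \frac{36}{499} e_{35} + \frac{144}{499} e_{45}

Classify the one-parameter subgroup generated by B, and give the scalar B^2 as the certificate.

B^2 term by term: the squares give (-\frac{16}{499})^2*(e_{12})^2 + (-\frac{96}{499})^2*(e_{15})^2 + (\frac{6}{499})^2*(e_{23})^2 + (-\frac{24}{499})^2*(e_{24})^2 + (-\frac{779}{2994})^2*(e_{25})^2 + (-\frac{36}{499})^2*(e_{35})^2 + (\frac{144}{499})^2*(e_{45})^2 = \frac{256}{249001}*(-1) + \frac{9216}{249001}*(+1) + \frac{36}{249001}*(-1) + \frac{576}{249001}*(+1) + \frac{606841}{8964036}*(+1) + \frac{1296}{249001}*(+1) + \frac{20736}{249001}*(-1) = \frac{1}{36} (each basis 2-blade squares to minus the product of its generators' squares); cross terms between blades sharing an index anticommute and cancel; the commuting (index-disjoint) pairs give grade-4 terms 2*c*c'*(blade product), which cancel blade by blade — e_{1235}: \frac{1152}{249001} - \frac{1152}{249001} = 0; e_{1245}: -\frac{4608}{249001} + \frac{4608}{249001} = 0; e_{2345}: \frac{1728}{249001} - \frac{1728}{249001} = 0 — confirming B is simple. So B^2 = \frac{1}{36}.
Answer: boost, certificate B^2 = \frac{1}{36}. The scalar \frac{1}{36} is the complete invariant here: its sign names the subgroup type.
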